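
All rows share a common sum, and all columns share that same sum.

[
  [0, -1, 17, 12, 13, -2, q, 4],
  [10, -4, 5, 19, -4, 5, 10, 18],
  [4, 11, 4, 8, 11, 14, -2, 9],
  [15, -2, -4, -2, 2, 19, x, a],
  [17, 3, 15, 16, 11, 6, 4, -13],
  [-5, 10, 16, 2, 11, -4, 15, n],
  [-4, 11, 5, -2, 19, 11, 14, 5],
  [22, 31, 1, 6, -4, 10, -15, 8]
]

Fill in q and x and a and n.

q = 16, x = 17, a = 14, n = 14

Rows 2 and 3 both sum to 59, so that's the common total.
The known cells in row 6 total 45, leaving 59 − 45 = 14 for the blank.
The known cells in column 8 total 45, leaving 59 − 45 = 14 for the blank.
The known cells in row 4 total 42, leaving 59 − 42 = 17 for the blank.
The known cells in row 1 total 43, leaving 59 − 43 = 16 for the blank.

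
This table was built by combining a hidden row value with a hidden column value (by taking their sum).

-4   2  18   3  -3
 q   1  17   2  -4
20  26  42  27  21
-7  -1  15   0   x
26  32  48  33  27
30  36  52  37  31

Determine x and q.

x = -6, q = -5

The difference between any two rows is the same in every column — this is an addition table with the headers hidden.
Row 4 minus row 1 is 0 − 3 = -3, so its entry in column 5 is -3 + (-3) = -6.
Row 2 minus row 1 is 2 − 3 = -1, so its entry in column 1 is -4 + (-1) = -5.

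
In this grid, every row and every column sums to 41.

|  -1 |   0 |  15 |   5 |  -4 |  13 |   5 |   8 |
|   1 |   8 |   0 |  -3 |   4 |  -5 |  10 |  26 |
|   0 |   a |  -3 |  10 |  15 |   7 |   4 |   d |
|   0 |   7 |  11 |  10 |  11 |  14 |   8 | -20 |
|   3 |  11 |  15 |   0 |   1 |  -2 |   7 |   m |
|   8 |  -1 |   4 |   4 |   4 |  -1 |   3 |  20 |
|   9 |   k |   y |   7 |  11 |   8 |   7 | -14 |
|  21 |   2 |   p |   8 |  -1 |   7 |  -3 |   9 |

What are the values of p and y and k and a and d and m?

Row 8 has 21 + 2 + 8 − 1 + 7 − 3 + 9 = 43; the blank must be 41 − 43 = -2.
Column 3 has 15 + 0 − 3 + 11 + 15 + 4 − 2 = 40; the blank must be 41 − 40 = 1.
Row 7 has 9 + 1 + 7 + 11 + 8 + 7 − 14 = 29; the blank must be 41 − 29 = 12.
Column 2 has 0 + 8 + 7 + 11 − 1 + 12 + 2 = 39; the blank must be 41 − 39 = 2.
Row 3 has 0 + 2 − 3 + 10 + 15 + 7 + 4 = 35; the blank must be 41 − 35 = 6.
Row 5 has 3 + 11 + 15 + 0 + 1 − 2 + 7 = 35; the blank must be 41 − 35 = 6.

p = -2, y = 1, k = 12, a = 2, d = 6, m = 6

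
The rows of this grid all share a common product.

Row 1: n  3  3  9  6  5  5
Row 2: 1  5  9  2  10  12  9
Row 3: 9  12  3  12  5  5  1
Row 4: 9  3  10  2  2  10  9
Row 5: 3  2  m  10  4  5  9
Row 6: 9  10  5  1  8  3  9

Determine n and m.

Rows 2 and 6 each multiply to 97200, so every row has product 97200.
Row 1: 3×3×9×6×5×5 = 12150, so the missing entry is 97200 ÷ 12150 = 8.
Row 5: 3×2×10×4×5×9 = 10800, so the missing entry is 97200 ÷ 10800 = 9.

n = 8, m = 9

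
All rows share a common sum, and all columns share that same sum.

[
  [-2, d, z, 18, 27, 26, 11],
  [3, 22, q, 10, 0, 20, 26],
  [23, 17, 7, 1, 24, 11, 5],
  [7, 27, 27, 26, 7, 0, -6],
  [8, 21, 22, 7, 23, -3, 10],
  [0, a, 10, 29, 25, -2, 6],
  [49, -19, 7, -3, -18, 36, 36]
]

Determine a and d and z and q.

Rows 3 and 4 both sum to 88, so that's the common total.
Row 2 has 3 + 22 + 10 + 0 + 20 + 26 = 81; the blank must be 88 − 81 = 7.
Column 3 has 7 + 7 + 27 + 22 + 10 + 7 = 80; the blank must be 88 − 80 = 8.
Row 1 has -2 + 8 + 18 + 27 + 26 + 11 = 88; the blank must be 88 − 88 = 0.
Row 6 has 0 + 10 + 29 + 25 − 2 + 6 = 68; the blank must be 88 − 68 = 20.

a = 20, d = 0, z = 8, q = 7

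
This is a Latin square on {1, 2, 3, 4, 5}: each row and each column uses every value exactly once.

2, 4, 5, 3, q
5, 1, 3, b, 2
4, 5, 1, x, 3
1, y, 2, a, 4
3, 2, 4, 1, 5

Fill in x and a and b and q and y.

Cell (1,5): row 1 already has {2, 3, 4, 5} → 1.
At (row 4, col 2): column 2 already has {1, 2, 4, 5}, so the value is 3.
At (row 3, col 4): row 3 already has {1, 3, 4, 5}, so the value is 2.
Cell (4,4): row 4 already has {1, 2, 3, 4} → 5.
Cell (2,4): row 2 already has {1, 2, 3, 5} → 4.

x = 2, a = 5, b = 4, q = 1, y = 3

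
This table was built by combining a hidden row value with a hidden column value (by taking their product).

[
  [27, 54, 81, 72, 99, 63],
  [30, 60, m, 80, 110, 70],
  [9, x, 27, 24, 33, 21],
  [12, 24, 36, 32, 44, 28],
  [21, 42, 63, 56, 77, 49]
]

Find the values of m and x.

m = 90, x = 18

Each row is a constant multiple of every other row — this is a multiplication table with the headers hidden.
Row 2 is 30/27 = 10/9 times row 1, so its entry in column 3 is 81 × 10/9 = 90.
Row 3 is 9/27 = 1/3 times row 1, so its entry in column 2 is 54 × 1/3 = 18.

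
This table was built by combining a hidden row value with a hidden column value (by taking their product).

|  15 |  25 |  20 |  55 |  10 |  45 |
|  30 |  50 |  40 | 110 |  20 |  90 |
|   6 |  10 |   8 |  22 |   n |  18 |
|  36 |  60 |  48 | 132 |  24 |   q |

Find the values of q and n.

Each row is a constant multiple of every other row — this is a multiplication table with the headers hidden.
Row 4 is 36/15 = 12/5 times row 1, so its entry in column 6 is 45 × 12/5 = 108.
Row 3 is 6/15 = 2/5 times row 1, so its entry in column 5 is 10 × 2/5 = 4.

q = 108, n = 4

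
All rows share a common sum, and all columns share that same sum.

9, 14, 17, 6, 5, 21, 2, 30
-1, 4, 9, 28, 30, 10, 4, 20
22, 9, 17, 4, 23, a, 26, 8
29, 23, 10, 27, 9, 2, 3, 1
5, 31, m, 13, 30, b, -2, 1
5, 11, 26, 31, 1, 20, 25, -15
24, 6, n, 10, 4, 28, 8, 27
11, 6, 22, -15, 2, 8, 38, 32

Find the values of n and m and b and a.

Rows 1 and 2 both sum to 104, so that's the common total.
Row 7 has 24 + 6 + 10 + 4 + 28 + 8 + 27 = 107; the blank must be 104 − 107 = -3.
Row 3 has 22 + 9 + 17 + 4 + 23 + 26 + 8 = 109; the blank must be 104 − 109 = -5.
Column 6 has 21 + 10 − 5 + 2 + 20 + 28 + 8 = 84; the blank must be 104 − 84 = 20.
Row 5 has 5 + 31 + 13 + 30 + 20 − 2 + 1 = 98; the blank must be 104 − 98 = 6.

n = -3, m = 6, b = 20, a = -5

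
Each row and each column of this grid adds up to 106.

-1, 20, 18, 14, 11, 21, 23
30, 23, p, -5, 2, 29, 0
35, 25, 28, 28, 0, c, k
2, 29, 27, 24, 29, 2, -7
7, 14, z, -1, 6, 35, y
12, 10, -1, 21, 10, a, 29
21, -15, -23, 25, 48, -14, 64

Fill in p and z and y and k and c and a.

p = 27, z = 30, y = 15, k = -18, c = 8, a = 25

Row 2 has 30 + 23 − 5 + 2 + 29 + 0 = 79; the blank must be 106 − 79 = 27.
Row 6 has 12 + 10 − 1 + 21 + 10 + 29 = 81; the blank must be 106 − 81 = 25.
Column 3 has 18 + 27 + 28 + 27 − 1 − 23 = 76; the blank must be 106 − 76 = 30.
Row 5 has 7 + 14 + 30 − 1 + 6 + 35 = 91; the blank must be 106 − 91 = 15.
Column 7 has 23 + 0 − 7 + 15 + 29 + 64 = 124; the blank must be 106 − 124 = -18.
Row 3 has 35 + 25 + 28 + 28 + 0 − 18 = 98; the blank must be 106 − 98 = 8.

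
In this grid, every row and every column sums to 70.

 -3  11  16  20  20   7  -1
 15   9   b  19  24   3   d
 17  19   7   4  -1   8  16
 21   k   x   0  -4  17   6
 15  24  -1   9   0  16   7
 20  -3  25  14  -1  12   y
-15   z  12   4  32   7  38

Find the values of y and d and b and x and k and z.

Row 7 has -15 + 12 + 4 + 32 + 7 + 38 = 78; the blank must be 70 − 78 = -8.
Column 2 has 11 + 9 + 19 + 24 − 3 − 8 = 52; the blank must be 70 − 52 = 18.
Row 6 has 20 − 3 + 25 + 14 − 1 + 12 = 67; the blank must be 70 − 67 = 3.
Column 7 has -1 + 16 + 6 + 7 + 3 + 38 = 69; the blank must be 70 − 69 = 1.
Row 2 has 15 + 9 + 19 + 24 + 3 + 1 = 71; the blank must be 70 − 71 = -1.
Row 4 has 21 + 18 + 0 − 4 + 17 + 6 = 58; the blank must be 70 − 58 = 12.

y = 3, d = 1, b = -1, x = 12, k = 18, z = -8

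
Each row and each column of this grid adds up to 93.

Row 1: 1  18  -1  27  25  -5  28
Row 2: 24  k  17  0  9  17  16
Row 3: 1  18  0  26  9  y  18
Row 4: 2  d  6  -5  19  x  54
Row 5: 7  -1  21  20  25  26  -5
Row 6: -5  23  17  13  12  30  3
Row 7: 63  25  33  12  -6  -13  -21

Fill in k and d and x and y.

k = 10, d = 0, x = 17, y = 21

Row 2: 24 + 17 + 0 + 9 + 17 + 16 = 83, so its missing entry is 93 − 83 = 10.
Column 2: 18 + 10 + 18 − 1 + 23 + 25 = 93, so its missing entry is 93 − 93 = 0.
Row 3: 1 + 18 + 0 + 26 + 9 + 18 = 72, so its missing entry is 93 − 72 = 21.
Row 4: 2 + 0 + 6 − 5 + 19 + 54 = 76, so its missing entry is 93 − 76 = 17.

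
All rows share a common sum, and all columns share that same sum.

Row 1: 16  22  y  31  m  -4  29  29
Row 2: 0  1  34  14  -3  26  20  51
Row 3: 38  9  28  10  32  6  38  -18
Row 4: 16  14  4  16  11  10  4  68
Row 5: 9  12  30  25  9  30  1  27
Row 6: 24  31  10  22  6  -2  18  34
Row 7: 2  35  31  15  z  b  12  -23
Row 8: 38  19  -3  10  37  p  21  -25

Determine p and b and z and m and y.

Rows 2 and 3 both sum to 143, so that's the common total.
The known cells in column 3 total 134, leaving 143 − 134 = 9 for the blank.
The known cells in row 1 total 132, leaving 143 − 132 = 11 for the blank.
The known cells in column 5 total 103, leaving 143 − 103 = 40 for the blank.
The known cells in row 7 total 112, leaving 143 − 112 = 31 for the blank.
The known cells in row 8 total 97, leaving 143 − 97 = 46 for the blank.

p = 46, b = 31, z = 40, m = 11, y = 9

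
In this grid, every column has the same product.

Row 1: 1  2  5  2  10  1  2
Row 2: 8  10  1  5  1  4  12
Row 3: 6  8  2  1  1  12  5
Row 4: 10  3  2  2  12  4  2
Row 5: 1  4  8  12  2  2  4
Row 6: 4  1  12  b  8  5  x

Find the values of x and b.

Columns 2 and 5 each multiply to 1920, so every column has product 1920.
Column 7: 2×12×5×2×4 = 960, so the missing entry is 1920 ÷ 960 = 2.
Column 4: 2×5×1×2×12 = 240, so the missing entry is 1920 ÷ 240 = 8.

x = 2, b = 8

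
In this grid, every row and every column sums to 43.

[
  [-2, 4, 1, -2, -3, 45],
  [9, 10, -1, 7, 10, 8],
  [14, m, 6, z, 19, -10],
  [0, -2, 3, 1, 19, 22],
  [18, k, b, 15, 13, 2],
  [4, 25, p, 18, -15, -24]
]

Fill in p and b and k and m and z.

Column 4: -2 + 7 + 1 + 15 + 18 = 39, so its missing entry is 43 − 39 = 4.
Row 3: 14 + 6 + 4 + 19 − 10 = 33, so its missing entry is 43 − 33 = 10.
Column 2: 4 + 10 + 10 − 2 + 25 = 47, so its missing entry is 43 − 47 = -4.
Row 5: 18 − 4 + 15 + 13 + 2 = 44, so its missing entry is 43 − 44 = -1.
Row 6: 4 + 25 + 18 − 15 − 24 = 8, so its missing entry is 43 − 8 = 35.

p = 35, b = -1, k = -4, m = 10, z = 4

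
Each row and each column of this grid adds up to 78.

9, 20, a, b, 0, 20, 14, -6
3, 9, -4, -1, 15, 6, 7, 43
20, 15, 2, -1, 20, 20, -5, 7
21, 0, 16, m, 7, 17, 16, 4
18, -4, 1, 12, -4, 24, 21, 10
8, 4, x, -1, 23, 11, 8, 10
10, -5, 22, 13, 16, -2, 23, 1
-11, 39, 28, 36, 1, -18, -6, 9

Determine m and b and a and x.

m = -3, b = 23, a = -2, x = 15

The known cells in row 6 total 63, leaving 78 − 63 = 15 for the blank.
The known cells in column 3 total 80, leaving 78 − 80 = -2 for the blank.
The known cells in row 4 total 81, leaving 78 − 81 = -3 for the blank.
The known cells in row 1 total 55, leaving 78 − 55 = 23 for the blank.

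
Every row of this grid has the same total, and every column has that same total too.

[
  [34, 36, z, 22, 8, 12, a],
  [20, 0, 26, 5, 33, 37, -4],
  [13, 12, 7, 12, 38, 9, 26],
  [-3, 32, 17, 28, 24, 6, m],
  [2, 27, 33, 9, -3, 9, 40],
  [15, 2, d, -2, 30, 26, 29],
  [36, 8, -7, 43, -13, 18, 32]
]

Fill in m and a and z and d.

m = 13, a = -19, z = 24, d = 17

Rows 2 and 3 both sum to 117, so that's the common total.
Row 6: 15 + 2 − 2 + 30 + 26 + 29 = 100, so its missing entry is 117 − 100 = 17.
Column 3: 26 + 7 + 17 + 33 + 17 − 7 = 93, so its missing entry is 117 − 93 = 24.
Row 1: 34 + 36 + 24 + 22 + 8 + 12 = 136, so its missing entry is 117 − 136 = -19.
Row 4: -3 + 32 + 17 + 28 + 24 + 6 = 104, so its missing entry is 117 − 104 = 13.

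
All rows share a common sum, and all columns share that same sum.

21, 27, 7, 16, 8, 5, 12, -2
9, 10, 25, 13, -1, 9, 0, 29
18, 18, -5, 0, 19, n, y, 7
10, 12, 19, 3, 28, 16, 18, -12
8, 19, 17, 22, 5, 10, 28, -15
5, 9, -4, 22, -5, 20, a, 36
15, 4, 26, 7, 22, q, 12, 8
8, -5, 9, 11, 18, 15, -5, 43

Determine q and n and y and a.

q = 0, n = 19, y = 18, a = 11

Rows 1 and 2 both sum to 94, so that's the common total.
The known cells in row 6 total 83, leaving 94 − 83 = 11 for the blank.
The known cells in column 7 total 76, leaving 94 − 76 = 18 for the blank.
The known cells in row 3 total 75, leaving 94 − 75 = 19 for the blank.
The known cells in row 7 total 94, leaving 94 − 94 = 0 for the blank.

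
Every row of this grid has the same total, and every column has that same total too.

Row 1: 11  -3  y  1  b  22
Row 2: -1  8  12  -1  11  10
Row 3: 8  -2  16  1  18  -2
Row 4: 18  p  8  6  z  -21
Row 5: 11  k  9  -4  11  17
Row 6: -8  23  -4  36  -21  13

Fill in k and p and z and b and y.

k = -5, p = 18, z = 10, b = 10, y = -2

Rows 2 and 3 both sum to 39, so that's the common total.
The known cells in column 3 total 41, leaving 39 − 41 = -2 for the blank.
The known cells in row 1 total 29, leaving 39 − 29 = 10 for the blank.
The known cells in column 5 total 29, leaving 39 − 29 = 10 for the blank.
The known cells in row 4 total 21, leaving 39 − 21 = 18 for the blank.
The known cells in row 5 total 44, leaving 39 − 44 = -5 for the blank.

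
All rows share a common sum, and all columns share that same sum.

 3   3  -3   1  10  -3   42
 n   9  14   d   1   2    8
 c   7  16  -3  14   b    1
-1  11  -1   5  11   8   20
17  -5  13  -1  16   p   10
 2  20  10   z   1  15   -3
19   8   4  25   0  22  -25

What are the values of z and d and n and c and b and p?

Rows 1 and 4 both sum to 53, so that's the common total.
Row 5: 17 − 5 + 13 − 1 + 16 + 10 = 50, so its missing entry is 53 − 50 = 3.
Row 6: 2 + 20 + 10 + 1 + 15 − 3 = 45, so its missing entry is 53 − 45 = 8.
Column 6: -3 + 2 + 8 + 3 + 15 + 22 = 47, so its missing entry is 53 − 47 = 6.
Row 3: 7 + 16 − 3 + 14 + 6 + 1 = 41, so its missing entry is 53 − 41 = 12.
Column 1: 3 + 12 − 1 + 17 + 2 + 19 = 52, so its missing entry is 53 − 52 = 1.
Row 2: 1 + 9 + 14 + 1 + 2 + 8 = 35, so its missing entry is 53 − 35 = 18.

z = 8, d = 18, n = 1, c = 12, b = 6, p = 3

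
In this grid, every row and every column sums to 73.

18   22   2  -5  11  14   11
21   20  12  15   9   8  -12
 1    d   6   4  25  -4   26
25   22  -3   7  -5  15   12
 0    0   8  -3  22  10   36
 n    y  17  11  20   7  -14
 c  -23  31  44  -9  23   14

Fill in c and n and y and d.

c = -7, n = 15, y = 17, d = 15

Row 3: 1 + 6 + 4 + 25 − 4 + 26 = 58, so its missing entry is 73 − 58 = 15.
Column 2: 22 + 20 + 15 + 22 + 0 − 23 = 56, so its missing entry is 73 − 56 = 17.
Row 6: 17 + 17 + 11 + 20 + 7 − 14 = 58, so its missing entry is 73 − 58 = 15.
Row 7: -23 + 31 + 44 − 9 + 23 + 14 = 80, so its missing entry is 73 − 80 = -7.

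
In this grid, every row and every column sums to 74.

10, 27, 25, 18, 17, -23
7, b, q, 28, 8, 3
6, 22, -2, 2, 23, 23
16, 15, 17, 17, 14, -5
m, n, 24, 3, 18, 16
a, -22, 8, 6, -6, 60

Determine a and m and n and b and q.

a = 28, m = 7, n = 6, b = 26, q = 2

Column 3: 25 − 2 + 17 + 24 + 8 = 72, so its missing entry is 74 − 72 = 2.
Row 2: 7 + 2 + 28 + 8 + 3 = 48, so its missing entry is 74 − 48 = 26.
Row 6: -22 + 8 + 6 − 6 + 60 = 46, so its missing entry is 74 − 46 = 28.
Column 1: 10 + 7 + 6 + 16 + 28 = 67, so its missing entry is 74 − 67 = 7.
Row 5: 7 + 24 + 3 + 18 + 16 = 68, so its missing entry is 74 − 68 = 6.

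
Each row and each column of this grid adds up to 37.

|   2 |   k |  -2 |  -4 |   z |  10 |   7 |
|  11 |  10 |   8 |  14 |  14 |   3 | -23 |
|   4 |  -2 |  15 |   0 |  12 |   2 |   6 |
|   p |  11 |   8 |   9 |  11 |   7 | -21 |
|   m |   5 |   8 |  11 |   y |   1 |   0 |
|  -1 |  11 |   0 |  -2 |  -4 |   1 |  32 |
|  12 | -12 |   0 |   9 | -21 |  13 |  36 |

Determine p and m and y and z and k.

p = 12, m = -3, y = 15, z = 10, k = 14

Column 2 has 10 − 2 + 11 + 5 + 11 − 12 = 23; the blank must be 37 − 23 = 14.
Row 1 has 2 + 14 − 2 − 4 + 10 + 7 = 27; the blank must be 37 − 27 = 10.
Column 5 has 10 + 14 + 12 + 11 − 4 − 21 = 22; the blank must be 37 − 22 = 15.
Row 5 has 5 + 8 + 11 + 15 + 1 + 0 = 40; the blank must be 37 − 40 = -3.
Row 4 has 11 + 8 + 9 + 11 + 7 − 21 = 25; the blank must be 37 − 25 = 12.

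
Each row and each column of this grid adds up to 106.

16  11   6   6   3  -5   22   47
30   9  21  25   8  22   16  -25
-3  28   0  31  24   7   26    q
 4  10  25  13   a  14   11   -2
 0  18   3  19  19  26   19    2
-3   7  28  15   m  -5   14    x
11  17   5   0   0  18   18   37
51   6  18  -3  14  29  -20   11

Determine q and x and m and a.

Row 4: 4 + 10 + 25 + 13 + 14 + 11 − 2 = 75, so its missing entry is 106 − 75 = 31.
Column 5: 3 + 8 + 24 + 31 + 19 + 0 + 14 = 99, so its missing entry is 106 − 99 = 7.
Row 6: -3 + 7 + 28 + 15 + 7 − 5 + 14 = 63, so its missing entry is 106 − 63 = 43.
Row 3: -3 + 28 + 0 + 31 + 24 + 7 + 26 = 113, so its missing entry is 106 − 113 = -7.

q = -7, x = 43, m = 7, a = 31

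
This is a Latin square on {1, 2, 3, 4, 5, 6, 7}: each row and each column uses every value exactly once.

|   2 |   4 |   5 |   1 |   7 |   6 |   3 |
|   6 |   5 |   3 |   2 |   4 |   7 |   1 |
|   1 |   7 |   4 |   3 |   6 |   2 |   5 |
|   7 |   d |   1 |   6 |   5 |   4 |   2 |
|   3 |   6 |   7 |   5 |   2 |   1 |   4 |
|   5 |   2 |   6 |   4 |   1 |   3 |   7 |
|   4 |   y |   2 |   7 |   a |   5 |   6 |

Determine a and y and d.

a = 3, y = 1, d = 3

Cell (4,2): row 4 already has {1, 2, 4, 5, 6, 7} → 3.
Cell (7,2): column 2 already has {2, 3, 4, 5, 6, 7} → 1.
Cell (7,5): row 7 already has {1, 2, 4, 5, 6, 7} → 3.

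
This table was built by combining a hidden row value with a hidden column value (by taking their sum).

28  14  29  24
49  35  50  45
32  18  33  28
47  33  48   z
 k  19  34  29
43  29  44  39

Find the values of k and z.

k = 33, z = 43

The difference between any two rows is the same in every column — this is an addition table with the headers hidden.
Row 5 minus row 1 is 34 − 29 = 5, so its entry in column 1 is 28 + 5 = 33.
Row 4 minus row 1 is 48 − 29 = 19, so its entry in column 4 is 24 + 19 = 43.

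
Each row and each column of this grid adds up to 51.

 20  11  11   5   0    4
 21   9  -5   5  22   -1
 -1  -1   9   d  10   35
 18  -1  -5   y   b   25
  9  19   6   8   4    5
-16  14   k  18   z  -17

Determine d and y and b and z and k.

d = -1, y = 16, b = -2, z = 17, k = 35

The known cells in row 3 total 52, leaving 51 − 52 = -1 for the blank.
The known cells in column 4 total 35, leaving 51 − 35 = 16 for the blank.
The known cells in row 4 total 53, leaving 51 − 53 = -2 for the blank.
The known cells in column 5 total 34, leaving 51 − 34 = 17 for the blank.
The known cells in row 6 total 16, leaving 51 − 16 = 35 for the blank.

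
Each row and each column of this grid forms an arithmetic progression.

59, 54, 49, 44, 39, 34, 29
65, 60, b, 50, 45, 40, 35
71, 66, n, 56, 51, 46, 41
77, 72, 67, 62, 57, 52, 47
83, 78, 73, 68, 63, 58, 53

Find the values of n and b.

Along each row the entries change by -5 per step; down each column they change by 6.
Row 3: from 71 at column 1, stepping by -5 to column 3 gives 61.
Row 2: from 65 at column 1, stepping by -5 to column 3 gives 55.

n = 61, b = 55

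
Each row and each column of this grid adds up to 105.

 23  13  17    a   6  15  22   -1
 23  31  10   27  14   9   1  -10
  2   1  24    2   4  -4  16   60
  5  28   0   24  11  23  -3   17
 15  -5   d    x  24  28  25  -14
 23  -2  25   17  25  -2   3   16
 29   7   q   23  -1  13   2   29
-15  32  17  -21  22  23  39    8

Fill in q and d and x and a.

Row 7 has 29 + 7 + 23 − 1 + 13 + 2 + 29 = 102; the blank must be 105 − 102 = 3.
Row 1 has 23 + 13 + 17 + 6 + 15 + 22 − 1 = 95; the blank must be 105 − 95 = 10.
Column 3 has 17 + 10 + 24 + 0 + 25 + 3 + 17 = 96; the blank must be 105 − 96 = 9.
Row 5 has 15 − 5 + 9 + 24 + 28 + 25 − 14 = 82; the blank must be 105 − 82 = 23.

q = 3, d = 9, x = 23, a = 10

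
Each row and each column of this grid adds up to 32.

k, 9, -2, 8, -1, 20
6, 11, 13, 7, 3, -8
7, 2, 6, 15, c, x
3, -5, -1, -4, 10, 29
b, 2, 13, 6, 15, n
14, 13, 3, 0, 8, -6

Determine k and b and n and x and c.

Column 5 has -1 + 3 + 10 + 15 + 8 = 35; the blank must be 32 − 35 = -3.
Row 1 has 9 − 2 + 8 − 1 + 20 = 34; the blank must be 32 − 34 = -2.
Column 1 has -2 + 6 + 7 + 3 + 14 = 28; the blank must be 32 − 28 = 4.
Row 5 has 4 + 2 + 13 + 6 + 15 = 40; the blank must be 32 − 40 = -8.
Row 3 has 7 + 2 + 6 + 15 − 3 = 27; the blank must be 32 − 27 = 5.

k = -2, b = 4, n = -8, x = 5, c = -3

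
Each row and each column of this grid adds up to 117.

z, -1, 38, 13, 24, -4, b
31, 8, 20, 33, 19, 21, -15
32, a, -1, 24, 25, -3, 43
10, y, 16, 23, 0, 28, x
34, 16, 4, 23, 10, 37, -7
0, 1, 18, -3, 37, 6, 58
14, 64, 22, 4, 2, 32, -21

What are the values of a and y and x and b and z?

Row 3 has 32 − 1 + 24 + 25 − 3 + 43 = 120; the blank must be 117 − 120 = -3.
Column 1 has 31 + 32 + 10 + 34 + 0 + 14 = 121; the blank must be 117 − 121 = -4.
Column 2 has -1 + 8 − 3 + 16 + 1 + 64 = 85; the blank must be 117 − 85 = 32.
Row 1 has -4 − 1 + 38 + 13 + 24 − 4 = 66; the blank must be 117 − 66 = 51.
Row 4 has 10 + 32 + 16 + 23 + 0 + 28 = 109; the blank must be 117 − 109 = 8.

a = -3, y = 32, x = 8, b = 51, z = -4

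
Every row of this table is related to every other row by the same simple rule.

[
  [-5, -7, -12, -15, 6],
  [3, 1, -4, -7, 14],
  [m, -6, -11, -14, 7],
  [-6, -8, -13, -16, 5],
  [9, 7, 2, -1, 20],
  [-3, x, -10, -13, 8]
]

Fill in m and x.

m = -4, x = -5

The difference between any two rows is the same in every column — this is an addition table with the headers hidden.
Row 3 minus row 1 is 7 − 6 = 1, so its entry in column 1 is -5 + 1 = -4.
Row 6 minus row 1 is 8 − 6 = 2, so its entry in column 2 is -7 + 2 = -5.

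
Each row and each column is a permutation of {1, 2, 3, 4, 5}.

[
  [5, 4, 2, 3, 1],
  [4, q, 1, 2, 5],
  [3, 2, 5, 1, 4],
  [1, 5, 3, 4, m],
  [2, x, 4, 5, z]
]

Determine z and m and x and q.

z = 3, m = 2, x = 1, q = 3

Cell (2,2): row 2 already has {1, 2, 4, 5} → 3.
At (row 5, col 2): column 2 already has {2, 3, 4, 5}, so the value is 1.
For row 5, column 5: row 5 already has {1, 2, 4, 5}; that leaves 3.
Cell (4,5): row 4 already has {1, 3, 4, 5} → 2.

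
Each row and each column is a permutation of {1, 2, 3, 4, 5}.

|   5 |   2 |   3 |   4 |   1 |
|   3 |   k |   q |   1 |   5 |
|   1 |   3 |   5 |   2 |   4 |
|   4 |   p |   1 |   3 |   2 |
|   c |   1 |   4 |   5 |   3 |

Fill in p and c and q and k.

For row 4, column 2: row 4 already has {1, 2, 3, 4}; that leaves 5.
For row 2, column 3: column 3 already has {1, 3, 4, 5}; that leaves 2.
At (row 2, col 2): row 2 already has {1, 2, 3, 5}, so the value is 4.
For row 5, column 1: row 5 already has {1, 3, 4, 5}; that leaves 2.

p = 5, c = 2, q = 2, k = 4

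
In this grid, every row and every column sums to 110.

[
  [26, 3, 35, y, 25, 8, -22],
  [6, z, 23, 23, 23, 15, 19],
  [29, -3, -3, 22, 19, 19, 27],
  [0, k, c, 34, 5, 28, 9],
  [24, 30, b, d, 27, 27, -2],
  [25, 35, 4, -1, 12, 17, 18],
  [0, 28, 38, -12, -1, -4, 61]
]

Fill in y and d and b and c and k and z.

y = 35, d = 9, b = -5, c = 18, k = 16, z = 1

Row 2 has 6 + 23 + 23 + 23 + 15 + 19 = 109; the blank must be 110 − 109 = 1.
Column 2 has 3 + 1 − 3 + 30 + 35 + 28 = 94; the blank must be 110 − 94 = 16.
Row 1 has 26 + 3 + 35 + 25 + 8 − 22 = 75; the blank must be 110 − 75 = 35.
Column 4 has 35 + 23 + 22 + 34 − 1 − 12 = 101; the blank must be 110 − 101 = 9.
Row 5 has 24 + 30 + 9 + 27 + 27 − 2 = 115; the blank must be 110 − 115 = -5.
Row 4 has 0 + 16 + 34 + 5 + 28 + 9 = 92; the blank must be 110 − 92 = 18.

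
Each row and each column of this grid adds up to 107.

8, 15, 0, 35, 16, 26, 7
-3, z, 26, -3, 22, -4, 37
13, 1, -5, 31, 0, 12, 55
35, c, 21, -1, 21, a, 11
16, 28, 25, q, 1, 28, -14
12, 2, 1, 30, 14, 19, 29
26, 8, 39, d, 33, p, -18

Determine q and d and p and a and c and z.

The known cells in row 5 total 84, leaving 107 − 84 = 23 for the blank.
The known cells in row 2 total 75, leaving 107 − 75 = 32 for the blank.
The known cells in column 2 total 86, leaving 107 − 86 = 21 for the blank.
The known cells in column 4 total 115, leaving 107 − 115 = -8 for the blank.
The known cells in row 7 total 80, leaving 107 − 80 = 27 for the blank.
The known cells in row 4 total 108, leaving 107 − 108 = -1 for the blank.

q = 23, d = -8, p = 27, a = -1, c = 21, z = 32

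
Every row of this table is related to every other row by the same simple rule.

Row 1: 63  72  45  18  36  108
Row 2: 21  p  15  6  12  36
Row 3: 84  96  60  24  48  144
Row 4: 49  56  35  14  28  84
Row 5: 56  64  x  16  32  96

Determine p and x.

Each row is a constant multiple of every other row — this is a multiplication table with the headers hidden.
Row 2 is 12/36 = 1/3 times row 1, so its entry in column 2 is 72 × 1/3 = 24.
Row 5 is 32/36 = 8/9 times row 1, so its entry in column 3 is 45 × 8/9 = 40.

p = 24, x = 40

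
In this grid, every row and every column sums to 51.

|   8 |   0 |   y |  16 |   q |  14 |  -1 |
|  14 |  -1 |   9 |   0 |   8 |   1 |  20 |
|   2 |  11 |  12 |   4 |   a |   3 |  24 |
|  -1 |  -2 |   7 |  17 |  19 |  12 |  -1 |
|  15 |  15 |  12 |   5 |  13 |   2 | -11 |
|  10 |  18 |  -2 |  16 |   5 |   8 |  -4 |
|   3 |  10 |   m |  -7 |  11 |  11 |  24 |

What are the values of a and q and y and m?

Row 7: 3 + 10 − 7 + 11 + 11 + 24 = 52, so its missing entry is 51 − 52 = -1.
Row 3: 2 + 11 + 12 + 4 + 3 + 24 = 56, so its missing entry is 51 − 56 = -5.
Column 5: 8 − 5 + 19 + 13 + 5 + 11 = 51, so its missing entry is 51 − 51 = 0.
Row 1: 8 + 0 + 16 + 0 + 14 − 1 = 37, so its missing entry is 51 − 37 = 14.

a = -5, q = 0, y = 14, m = -1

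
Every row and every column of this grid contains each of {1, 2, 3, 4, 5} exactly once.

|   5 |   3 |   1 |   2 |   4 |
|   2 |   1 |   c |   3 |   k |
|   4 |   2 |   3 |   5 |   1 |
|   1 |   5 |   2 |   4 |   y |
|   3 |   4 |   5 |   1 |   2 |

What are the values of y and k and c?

y = 3, k = 5, c = 4

For row 2, column 3: column 3 already has {1, 2, 3, 5}; that leaves 4.
At (row 4, col 5): row 4 already has {1, 2, 4, 5}, so the value is 3.
Cell (2,5): row 2 already has {1, 2, 3, 4} → 5.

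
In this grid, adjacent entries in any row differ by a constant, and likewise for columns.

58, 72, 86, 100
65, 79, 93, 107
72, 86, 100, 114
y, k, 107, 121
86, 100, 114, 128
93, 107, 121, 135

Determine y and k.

y = 79, k = 93

Along each row the entries change by 14 per step; down each column they change by 7.
Row 4: from 107 at column 3, stepping by 14 to column 1 gives 79.
Row 4: from 107 at column 3, stepping by 14 to column 2 gives 93.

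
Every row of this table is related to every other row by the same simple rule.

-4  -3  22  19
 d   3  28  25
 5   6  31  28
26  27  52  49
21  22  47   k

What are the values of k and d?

The difference between any two rows is the same in every column — this is an addition table with the headers hidden.
Row 5 minus row 1 is 47 − 22 = 25, so its entry in column 4 is 19 + 25 = 44.
Row 2 minus row 1 is 28 − 22 = 6, so its entry in column 1 is -4 + 6 = 2.

k = 44, d = 2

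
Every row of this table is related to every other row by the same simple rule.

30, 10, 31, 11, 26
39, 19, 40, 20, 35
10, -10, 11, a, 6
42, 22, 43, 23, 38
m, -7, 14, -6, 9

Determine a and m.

a = -9, m = 13

The difference between any two rows is the same in every column — this is an addition table with the headers hidden.
Row 3 minus row 1 is 11 − 31 = -20, so its entry in column 4 is 11 + (-20) = -9.
Row 5 minus row 1 is 14 − 31 = -17, so its entry in column 1 is 30 + (-17) = 13.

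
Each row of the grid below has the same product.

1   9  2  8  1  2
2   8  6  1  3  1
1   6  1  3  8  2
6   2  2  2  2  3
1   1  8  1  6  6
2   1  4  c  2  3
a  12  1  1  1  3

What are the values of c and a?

Rows 2 and 5 each multiply to 288, so every row has product 288.
Row 6: 2×1×4×2×3 = 48, so the missing entry is 288 ÷ 48 = 6.
Row 7: 12×1×1×1×3 = 36, so the missing entry is 288 ÷ 36 = 8.

c = 6, a = 8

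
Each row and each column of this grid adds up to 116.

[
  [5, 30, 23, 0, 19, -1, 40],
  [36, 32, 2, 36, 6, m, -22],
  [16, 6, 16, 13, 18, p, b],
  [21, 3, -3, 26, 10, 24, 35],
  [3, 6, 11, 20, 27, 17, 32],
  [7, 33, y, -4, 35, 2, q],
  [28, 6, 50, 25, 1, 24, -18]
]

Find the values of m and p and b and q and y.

m = 26, p = 24, b = 23, q = 26, y = 17

Row 2 has 36 + 32 + 2 + 36 + 6 − 22 = 90; the blank must be 116 − 90 = 26.
Column 6 has -1 + 26 + 24 + 17 + 2 + 24 = 92; the blank must be 116 − 92 = 24.
Row 3 has 16 + 6 + 16 + 13 + 18 + 24 = 93; the blank must be 116 − 93 = 23.
Column 7 has 40 − 22 + 23 + 35 + 32 − 18 = 90; the blank must be 116 − 90 = 26.
Row 6 has 7 + 33 − 4 + 35 + 2 + 26 = 99; the blank must be 116 − 99 = 17.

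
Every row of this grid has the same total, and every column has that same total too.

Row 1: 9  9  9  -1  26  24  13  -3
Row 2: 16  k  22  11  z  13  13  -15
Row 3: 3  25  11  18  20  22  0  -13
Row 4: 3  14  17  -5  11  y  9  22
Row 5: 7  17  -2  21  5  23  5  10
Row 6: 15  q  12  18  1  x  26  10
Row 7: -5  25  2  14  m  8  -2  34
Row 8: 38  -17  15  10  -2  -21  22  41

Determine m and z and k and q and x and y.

Rows 1 and 3 both sum to 86, so that's the common total.
Row 7 has -5 + 25 + 2 + 14 + 8 − 2 + 34 = 76; the blank must be 86 − 76 = 10.
Column 5 has 26 + 20 + 11 + 5 + 1 + 10 − 2 = 71; the blank must be 86 − 71 = 15.
Row 2 has 16 + 22 + 11 + 15 + 13 + 13 − 15 = 75; the blank must be 86 − 75 = 11.
Column 2 has 9 + 11 + 25 + 14 + 17 + 25 − 17 = 84; the blank must be 86 − 84 = 2.
Row 6 has 15 + 2 + 12 + 18 + 1 + 26 + 10 = 84; the blank must be 86 − 84 = 2.
Row 4 has 3 + 14 + 17 − 5 + 11 + 9 + 22 = 71; the blank must be 86 − 71 = 15.

m = 10, z = 15, k = 11, q = 2, x = 2, y = 15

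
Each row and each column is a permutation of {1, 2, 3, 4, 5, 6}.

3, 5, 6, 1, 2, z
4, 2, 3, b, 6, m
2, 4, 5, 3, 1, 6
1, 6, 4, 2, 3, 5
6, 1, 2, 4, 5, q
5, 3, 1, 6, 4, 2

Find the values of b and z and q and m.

b = 5, z = 4, q = 3, m = 1

Cell (5,6): row 5 already has {1, 2, 4, 5, 6} → 3.
Cell (2,4): column 4 already has {1, 2, 3, 4, 6} → 5.
For row 1, column 6: row 1 already has {1, 2, 3, 5, 6}; that leaves 4.
At (row 2, col 6): row 2 already has {2, 3, 4, 5, 6}, so the value is 1.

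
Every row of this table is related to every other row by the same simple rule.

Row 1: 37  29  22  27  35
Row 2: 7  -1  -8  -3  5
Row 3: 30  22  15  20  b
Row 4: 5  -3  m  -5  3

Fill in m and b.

m = -10, b = 28

The difference between any two rows is the same in every column — this is an addition table with the headers hidden.
Row 4 minus row 1 is -5 − 27 = -32, so its entry in column 3 is 22 + (-32) = -10.
Row 3 minus row 1 is 20 − 27 = -7, so its entry in column 5 is 35 + (-7) = 28.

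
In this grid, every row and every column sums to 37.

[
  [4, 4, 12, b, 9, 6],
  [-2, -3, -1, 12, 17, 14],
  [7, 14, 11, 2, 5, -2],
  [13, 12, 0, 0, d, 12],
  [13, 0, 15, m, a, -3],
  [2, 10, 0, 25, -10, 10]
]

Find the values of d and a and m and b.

d = 0, a = 16, m = -4, b = 2

Row 1: 4 + 4 + 12 + 9 + 6 = 35, so its missing entry is 37 − 35 = 2.
Row 4: 13 + 12 + 0 + 0 + 12 = 37, so its missing entry is 37 − 37 = 0.
Column 5: 9 + 17 + 5 + 0 − 10 = 21, so its missing entry is 37 − 21 = 16.
Row 5: 13 + 0 + 15 + 16 − 3 = 41, so its missing entry is 37 − 41 = -4.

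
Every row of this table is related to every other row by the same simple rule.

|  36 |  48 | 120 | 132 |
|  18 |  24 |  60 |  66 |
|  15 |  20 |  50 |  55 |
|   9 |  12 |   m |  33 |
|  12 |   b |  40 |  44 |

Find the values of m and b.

m = 30, b = 16

Each row is a constant multiple of every other row — this is a multiplication table with the headers hidden.
Row 4 is 33/132 = 1/4 times row 1, so its entry in column 3 is 120 × 1/4 = 30.
Row 5 is 44/132 = 1/3 times row 1, so its entry in column 2 is 48 × 1/3 = 16.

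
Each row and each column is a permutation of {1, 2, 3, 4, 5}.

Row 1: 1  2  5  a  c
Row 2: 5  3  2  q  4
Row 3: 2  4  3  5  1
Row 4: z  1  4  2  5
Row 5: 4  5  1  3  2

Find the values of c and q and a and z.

At (row 2, col 4): row 2 already has {2, 3, 4, 5}, so the value is 1.
Cell (1,4): column 4 already has {1, 2, 3, 5} → 4.
Cell (4,1): row 4 already has {1, 2, 4, 5} → 3.
For row 1, column 5: row 1 already has {1, 2, 4, 5}; that leaves 3.

c = 3, q = 1, a = 4, z = 3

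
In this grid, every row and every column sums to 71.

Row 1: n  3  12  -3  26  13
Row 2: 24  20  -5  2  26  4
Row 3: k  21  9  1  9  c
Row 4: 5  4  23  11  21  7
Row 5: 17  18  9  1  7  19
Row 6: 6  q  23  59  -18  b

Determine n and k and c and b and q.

The known cells in row 1 total 51, leaving 71 − 51 = 20 for the blank.
The known cells in column 1 total 72, leaving 71 − 72 = -1 for the blank.
The known cells in column 2 total 66, leaving 71 − 66 = 5 for the blank.
The known cells in row 6 total 75, leaving 71 − 75 = -4 for the blank.
The known cells in row 3 total 39, leaving 71 − 39 = 32 for the blank.

n = 20, k = -1, c = 32, b = -4, q = 5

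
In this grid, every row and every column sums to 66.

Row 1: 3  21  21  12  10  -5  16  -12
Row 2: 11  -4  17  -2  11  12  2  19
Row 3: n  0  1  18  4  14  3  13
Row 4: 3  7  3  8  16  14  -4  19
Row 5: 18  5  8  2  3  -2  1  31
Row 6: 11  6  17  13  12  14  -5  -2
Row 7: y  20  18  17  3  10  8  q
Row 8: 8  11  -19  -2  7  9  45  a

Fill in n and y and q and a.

n = 13, y = -1, q = -9, a = 7

The known cells in row 3 total 53, leaving 66 − 53 = 13 for the blank.
The known cells in row 8 total 59, leaving 66 − 59 = 7 for the blank.
The known cells in column 8 total 75, leaving 66 − 75 = -9 for the blank.
The known cells in row 7 total 67, leaving 66 − 67 = -1 for the blank.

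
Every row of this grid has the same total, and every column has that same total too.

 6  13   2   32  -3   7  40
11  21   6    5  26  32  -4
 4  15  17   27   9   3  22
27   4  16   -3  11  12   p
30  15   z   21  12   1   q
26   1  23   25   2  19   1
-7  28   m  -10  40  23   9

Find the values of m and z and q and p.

m = 14, z = 19, q = -1, p = 30

Rows 1 and 2 both sum to 97, so that's the common total.
Row 7 has -7 + 28 − 10 + 40 + 23 + 9 = 83; the blank must be 97 − 83 = 14.
Column 3 has 2 + 6 + 17 + 16 + 23 + 14 = 78; the blank must be 97 − 78 = 19.
Row 5 has 30 + 15 + 19 + 21 + 12 + 1 = 98; the blank must be 97 − 98 = -1.
Row 4 has 27 + 4 + 16 − 3 + 11 + 12 = 67; the blank must be 97 − 67 = 30.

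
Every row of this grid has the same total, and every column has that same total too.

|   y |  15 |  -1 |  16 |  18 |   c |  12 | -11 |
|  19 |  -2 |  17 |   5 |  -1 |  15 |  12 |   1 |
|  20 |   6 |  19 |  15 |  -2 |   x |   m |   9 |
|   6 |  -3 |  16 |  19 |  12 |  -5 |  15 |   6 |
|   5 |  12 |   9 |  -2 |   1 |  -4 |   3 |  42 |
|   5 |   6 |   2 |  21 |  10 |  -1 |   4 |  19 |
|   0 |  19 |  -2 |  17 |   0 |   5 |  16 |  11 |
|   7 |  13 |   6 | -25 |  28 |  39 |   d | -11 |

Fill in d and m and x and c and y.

d = 9, m = -5, x = 4, c = 13, y = 4

Rows 2 and 4 both sum to 66, so that's the common total.
The known cells in column 1 total 62, leaving 66 − 62 = 4 for the blank.
The known cells in row 8 total 57, leaving 66 − 57 = 9 for the blank.
The known cells in column 7 total 71, leaving 66 − 71 = -5 for the blank.
The known cells in row 1 total 53, leaving 66 − 53 = 13 for the blank.
The known cells in row 3 total 62, leaving 66 − 62 = 4 for the blank.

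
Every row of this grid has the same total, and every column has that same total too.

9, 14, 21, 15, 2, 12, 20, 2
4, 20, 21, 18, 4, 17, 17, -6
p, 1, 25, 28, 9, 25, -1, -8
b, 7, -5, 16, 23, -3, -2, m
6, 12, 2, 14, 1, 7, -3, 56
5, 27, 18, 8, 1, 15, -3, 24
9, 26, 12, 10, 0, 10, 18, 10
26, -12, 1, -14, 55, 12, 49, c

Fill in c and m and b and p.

c = -22, m = 39, b = 20, p = 16

Rows 1 and 2 both sum to 95, so that's the common total.
Row 3 has 1 + 25 + 28 + 9 + 25 − 1 − 8 = 79; the blank must be 95 − 79 = 16.
Row 8 has 26 − 12 + 1 − 14 + 55 + 12 + 49 = 117; the blank must be 95 − 117 = -22.
Column 8 has 2 − 6 − 8 + 56 + 24 + 10 − 22 = 56; the blank must be 95 − 56 = 39.
Row 4 has 7 − 5 + 16 + 23 − 3 − 2 + 39 = 75; the blank must be 95 − 75 = 20.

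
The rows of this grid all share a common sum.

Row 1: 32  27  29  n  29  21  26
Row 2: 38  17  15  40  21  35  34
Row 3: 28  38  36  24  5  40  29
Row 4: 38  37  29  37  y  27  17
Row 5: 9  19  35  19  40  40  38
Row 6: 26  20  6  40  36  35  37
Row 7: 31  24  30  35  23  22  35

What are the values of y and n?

Rows 3 and 5 both add up to 200, so every row sums to 200.
Row 4: 38 + 37 + 29 + 37 + 27 + 17 = 185, so the missing entry is 200 − 185 = 15.
Row 1: 32 + 27 + 29 + 29 + 21 + 26 = 164, so the missing entry is 200 − 164 = 36.

y = 15, n = 36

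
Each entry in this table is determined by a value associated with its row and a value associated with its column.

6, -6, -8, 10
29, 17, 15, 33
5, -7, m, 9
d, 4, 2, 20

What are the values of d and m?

The difference between any two rows is the same in every column — this is an addition table with the headers hidden.
Row 4 minus row 1 is 4 − (-6) = 10, so its entry in column 1 is 6 + 10 = 16.
Row 3 minus row 1 is -7 − (-6) = -1, so its entry in column 3 is -8 + (-1) = -9.

d = 16, m = -9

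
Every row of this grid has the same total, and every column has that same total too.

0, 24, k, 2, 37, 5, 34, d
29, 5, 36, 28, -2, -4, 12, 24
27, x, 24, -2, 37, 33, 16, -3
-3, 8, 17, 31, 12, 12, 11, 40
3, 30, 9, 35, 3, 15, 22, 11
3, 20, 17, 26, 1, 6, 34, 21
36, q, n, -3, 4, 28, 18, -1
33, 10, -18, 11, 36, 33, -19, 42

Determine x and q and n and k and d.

x = -4, q = 35, n = 11, k = 32, d = -6

Rows 2 and 4 both sum to 128, so that's the common total.
Column 8: 24 − 3 + 40 + 11 + 21 − 1 + 42 = 134, so its missing entry is 128 − 134 = -6.
Row 3: 27 + 24 − 2 + 37 + 33 + 16 − 3 = 132, so its missing entry is 128 − 132 = -4.
Column 2: 24 + 5 − 4 + 8 + 30 + 20 + 10 = 93, so its missing entry is 128 − 93 = 35.
Row 7: 36 + 35 − 3 + 4 + 28 + 18 − 1 = 117, so its missing entry is 128 − 117 = 11.
Row 1: 0 + 24 + 2 + 37 + 5 + 34 − 6 = 96, so its missing entry is 128 − 96 = 32.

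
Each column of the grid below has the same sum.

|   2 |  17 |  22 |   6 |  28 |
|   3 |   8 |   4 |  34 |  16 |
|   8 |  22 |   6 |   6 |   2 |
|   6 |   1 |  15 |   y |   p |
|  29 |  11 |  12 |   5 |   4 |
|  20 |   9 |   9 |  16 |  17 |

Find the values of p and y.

Columns 1 and 3 both add up to 68, so every column sums to 68.
Column 5: 28 + 16 + 2 + 4 + 17 = 67, so the missing entry is 68 − 67 = 1.
Column 4: 6 + 34 + 6 + 5 + 16 = 67, so the missing entry is 68 − 67 = 1.

p = 1, y = 1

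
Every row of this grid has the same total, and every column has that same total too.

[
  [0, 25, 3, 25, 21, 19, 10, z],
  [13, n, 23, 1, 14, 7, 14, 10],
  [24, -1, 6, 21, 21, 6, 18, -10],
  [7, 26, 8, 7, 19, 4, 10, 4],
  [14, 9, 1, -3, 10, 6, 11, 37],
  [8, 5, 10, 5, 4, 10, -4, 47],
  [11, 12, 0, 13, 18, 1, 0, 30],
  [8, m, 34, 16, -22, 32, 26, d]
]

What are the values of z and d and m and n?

Rows 3 and 4 both sum to 85, so that's the common total.
Row 1: 0 + 25 + 3 + 25 + 21 + 19 + 10 = 103, so its missing entry is 85 − 103 = -18.
Row 2: 13 + 23 + 1 + 14 + 7 + 14 + 10 = 82, so its missing entry is 85 − 82 = 3.
Column 2: 25 + 3 − 1 + 26 + 9 + 5 + 12 = 79, so its missing entry is 85 − 79 = 6.
Row 8: 8 + 6 + 34 + 16 − 22 + 32 + 26 = 100, so its missing entry is 85 − 100 = -15.

z = -18, d = -15, m = 6, n = 3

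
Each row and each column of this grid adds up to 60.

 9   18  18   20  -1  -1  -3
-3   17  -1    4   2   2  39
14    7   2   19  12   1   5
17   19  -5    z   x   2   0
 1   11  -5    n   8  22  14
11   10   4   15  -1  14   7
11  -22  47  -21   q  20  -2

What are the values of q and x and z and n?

q = 27, x = 13, z = 14, n = 9

Row 7 has 11 − 22 + 47 − 21 + 20 − 2 = 33; the blank must be 60 − 33 = 27.
Column 5 has -1 + 2 + 12 + 8 − 1 + 27 = 47; the blank must be 60 − 47 = 13.
Row 4 has 17 + 19 − 5 + 13 + 2 + 0 = 46; the blank must be 60 − 46 = 14.
Row 5 has 1 + 11 − 5 + 8 + 22 + 14 = 51; the blank must be 60 − 51 = 9.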